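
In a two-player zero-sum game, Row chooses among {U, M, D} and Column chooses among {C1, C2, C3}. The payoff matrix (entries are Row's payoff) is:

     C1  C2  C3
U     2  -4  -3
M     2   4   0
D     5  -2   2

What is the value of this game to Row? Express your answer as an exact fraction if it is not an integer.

Row minima: U → -4, M → 0, D → -2; maximin = 0.
Column maxima: C1 → 5, C2 → 4, C3 → 2; minimax = 2.
0 ≠ 2, so there is no saddle point; optimal play is mixed.
U is strictly dominated by D, so Row never plays it.
C1 is strictly dominated by C3 (it gives Row strictly more in every row), so Column never plays it.
On the remaining 2×2 (M, D vs C2, C3):
Let Row play M with probability p. Expected payoff against C2: 4p + (-2)(1−p) = 6p − 2; against C3: 0p + 2(1−p) = −2p + 2.
Setting these equal: 6p − 2 = −2p + 2 ⇒ 8p = 4 ⇒ p = 1/2, and the value is (6)·(1/2) − 2 = 1.
For Column: with q = P(C2), equating M's and D's payoffs gives 4q = −4q + 2 ⇒ q = 1/4.

1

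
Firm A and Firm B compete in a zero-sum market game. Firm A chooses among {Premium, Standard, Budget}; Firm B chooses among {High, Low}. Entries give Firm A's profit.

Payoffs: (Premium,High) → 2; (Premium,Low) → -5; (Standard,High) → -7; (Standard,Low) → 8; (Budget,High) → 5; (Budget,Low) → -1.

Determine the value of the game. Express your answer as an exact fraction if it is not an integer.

11/7

Row minima: Premium → -5, Standard → -7, Budget → -1; maximin = -1.
Column maxima: High → 5, Low → 8; minimax = 5.
-1 ≠ 5, so there is no saddle point; optimal play is mixed.
Premium is strictly dominated by Budget, so Firm A never plays it.
On the remaining 2×2 (Standard, Budget vs High, Low):
Let Firm A play Standard with probability p. Expected payoff against High: (-7)p + 5(1−p) = −12p + 5; against Low: 8p + (-1)(1−p) = 9p − 1.
Setting these equal: −12p + 5 = 9p − 1 ⇒ −21p = -6 ⇒ p = 2/7, and the value is (-12)·(2/7) + 5 = 11/7.
For Firm B: with q = P(High), equating Standard's and Budget's payoffs gives −15q + 8 = 6q − 1 ⇒ q = 3/7.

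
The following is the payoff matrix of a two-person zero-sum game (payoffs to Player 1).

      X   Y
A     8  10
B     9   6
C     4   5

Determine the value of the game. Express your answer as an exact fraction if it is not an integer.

Row minima: A → 8, B → 6, C → 4; maximin = 8.
Column maxima: X → 9, Y → 10; minimax = 9.
8 ≠ 9, so there is no saddle point; optimal play is mixed.
C is strictly dominated by A, so Player 1 never plays it.
On the remaining 2×2 (A, B vs X, Y):
Let Player 1 play A with probability p. Expected payoff against X: 8p + 9(1−p) = −p + 9; against Y: 10p + 6(1−p) = 4p + 6.
Setting these equal: −p + 9 = 4p + 6 ⇒ −5p = -3 ⇒ p = 3/5, and the value is (-1)·(3/5) + 9 = 42/5.
For Player 2: with q = P(X), equating A's and B's payoffs gives −2q + 10 = 3q + 6 ⇒ q = 4/5.

42/5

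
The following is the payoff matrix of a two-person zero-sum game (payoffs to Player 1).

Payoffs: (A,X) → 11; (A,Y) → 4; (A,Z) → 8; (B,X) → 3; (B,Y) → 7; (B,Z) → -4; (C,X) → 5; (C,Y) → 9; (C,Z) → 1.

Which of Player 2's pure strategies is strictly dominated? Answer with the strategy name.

Z holds Player 1's payoff strictly below X in every row: 8 < 11, -4 < 3, 1 < 5.
So X is strictly dominated for Player 2.

X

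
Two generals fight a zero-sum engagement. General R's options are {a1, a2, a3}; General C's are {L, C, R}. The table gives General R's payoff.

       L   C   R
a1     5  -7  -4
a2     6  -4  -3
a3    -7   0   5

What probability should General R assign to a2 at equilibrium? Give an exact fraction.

7/17

Row minima: a1 → -7, a2 → -4, a3 → -7; maximin = -4.
Column maxima: L → 6, C → 0, R → 5; minimax = 0.
-4 ≠ 0, so there is no saddle point; optimal play is mixed.
a1 is strictly dominated by a2, so General R never plays it.
R is strictly dominated by C (it gives General R strictly more in every row), so General C never plays it.
On the remaining 2×2 (a2, a3 vs L, C):
Let General R play a2 with probability p. Expected payoff against L: 6p + (-7)(1−p) = 13p − 7; against C: (-4)p + 0(1−p) = −4p.
Setting these equal: 13p − 7 = −4p ⇒ 17p = 7 ⇒ p = 7/17, and the value is (13)·(7/17) − 7 = -28/17.
For General C: with q = P(L), equating a2's and a3's payoffs gives 10q − 4 = −7q ⇒ q = 4/17.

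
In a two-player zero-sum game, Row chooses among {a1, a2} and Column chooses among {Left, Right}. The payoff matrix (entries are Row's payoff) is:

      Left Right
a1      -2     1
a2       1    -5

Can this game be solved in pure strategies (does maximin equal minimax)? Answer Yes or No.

Row minima: a1 → -2, a2 → -5; maximin = -2.
Column maxima: Left → 1, Right → 1; minimax = 1.
-2 ≠ 1, so no pure-strategy equilibrium exists.

No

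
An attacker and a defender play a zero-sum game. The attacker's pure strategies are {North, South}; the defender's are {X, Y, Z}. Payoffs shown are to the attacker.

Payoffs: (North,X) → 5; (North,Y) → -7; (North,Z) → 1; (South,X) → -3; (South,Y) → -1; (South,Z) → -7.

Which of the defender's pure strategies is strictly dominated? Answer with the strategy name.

X

Z holds the attacker's payoff strictly below X in every row: 1 < 5, -7 < -3.
So X is strictly dominated for the defender.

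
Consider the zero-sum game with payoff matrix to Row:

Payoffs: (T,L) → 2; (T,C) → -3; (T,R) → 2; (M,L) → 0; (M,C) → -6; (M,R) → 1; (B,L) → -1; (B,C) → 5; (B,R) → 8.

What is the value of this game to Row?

Row minima: T → -3, M → -6, B → -1; maximin = -1.
Column maxima: L → 2, C → 5, R → 8; minimax = 2.
-1 ≠ 2, so there is no saddle point; optimal play is mixed.
M is strictly dominated by T, so Row never plays it.
R is strictly dominated by C (it gives Row strictly more in every row), so Column never plays it.
On the remaining 2×2 (T, B vs L, C):
Let Row play T with probability p. Expected payoff against L: 2p + (-1)(1−p) = 3p − 1; against C: (-3)p + 5(1−p) = −8p + 5.
Setting these equal: 3p − 1 = −8p + 5 ⇒ 11p = 6 ⇒ p = 6/11, and the value is (3)·(6/11) − 1 = 7/11.
For Column: with q = P(L), equating T's and B's payoffs gives 5q − 3 = −6q + 5 ⇒ q = 8/11.

7/11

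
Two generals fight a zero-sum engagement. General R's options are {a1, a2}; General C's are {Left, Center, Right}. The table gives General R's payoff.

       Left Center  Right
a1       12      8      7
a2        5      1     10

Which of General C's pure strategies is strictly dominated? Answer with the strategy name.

Left

Center holds General R's payoff strictly below Left in every row: 8 < 12, 1 < 5.
So Left is strictly dominated for General C.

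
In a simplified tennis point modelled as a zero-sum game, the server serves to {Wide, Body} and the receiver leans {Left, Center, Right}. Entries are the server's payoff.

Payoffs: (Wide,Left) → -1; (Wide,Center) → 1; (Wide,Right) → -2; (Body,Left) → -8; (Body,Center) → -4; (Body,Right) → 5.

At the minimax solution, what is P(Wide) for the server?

13/14

Row minima: Wide → -2, Body → -8; maximin = -2.
Column maxima: Left → -1, Center → 1, Right → 5; minimax = -1.
-2 ≠ -1, so there is no saddle point; optimal play is mixed.
Center is strictly dominated by Left (it gives the server strictly more in every row), so the receiver never plays it.
On the remaining 2×2 (Wide, Body vs Left, Right):
Let the server play Wide with probability p. Expected payoff against Left: (-1)p + (-8)(1−p) = 7p − 8; against Right: (-2)p + 5(1−p) = −7p + 5.
Setting these equal: 7p − 8 = −7p + 5 ⇒ 14p = 13 ⇒ p = 13/14, and the value is (7)·(13/14) − 8 = -3/2.
For the receiver: with q = P(Left), equating Wide's and Body's payoffs gives q − 2 = −13q + 5 ⇒ q = 1/2.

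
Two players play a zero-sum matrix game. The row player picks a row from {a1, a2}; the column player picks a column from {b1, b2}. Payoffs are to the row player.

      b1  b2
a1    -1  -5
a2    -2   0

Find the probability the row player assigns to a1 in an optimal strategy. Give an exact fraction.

1/3

Row minima: a1 → -5, a2 → -2; maximin = -2.
Column maxima: b1 → -1, b2 → 0; minimax = -1.
-2 ≠ -1, so there is no saddle point; optimal play is mixed.
Let the row player play a1 with probability p. Expected payoff against b1: (-1)p + (-2)(1−p) = p − 2; against b2: (-5)p + 0(1−p) = −5p.
Setting these equal: p − 2 = −5p ⇒ 6p = 2 ⇒ p = 1/3, and the value is (1)·(1/3) − 2 = -5/3.
For the column player: with q = P(b1), equating a1's and a2's payoffs gives 4q − 5 = −2q ⇒ q = 5/6.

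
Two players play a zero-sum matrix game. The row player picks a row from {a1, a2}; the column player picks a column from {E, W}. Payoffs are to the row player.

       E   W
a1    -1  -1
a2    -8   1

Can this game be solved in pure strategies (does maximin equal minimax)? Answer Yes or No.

Row minima: a1 → -1, a2 → -8; maximin = -1.
Column maxima: E → -1, W → 1; minimax = -1.
maximin = minimax = -1, so a saddle point exists.

Yes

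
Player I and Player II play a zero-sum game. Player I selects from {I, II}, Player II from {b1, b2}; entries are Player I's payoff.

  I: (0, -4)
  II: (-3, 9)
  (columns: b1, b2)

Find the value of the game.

Row minima: I → -4, II → -3; maximin = -3.
Column maxima: b1 → 0, b2 → 9; minimax = 0.
-3 ≠ 0, so there is no saddle point; optimal play is mixed.
Let Player I play I with probability p. Expected payoff against b1: 0p + (-3)(1−p) = 3p − 3; against b2: (-4)p + 9(1−p) = −13p + 9.
Setting these equal: 3p − 3 = −13p + 9 ⇒ 16p = 12 ⇒ p = 3/4, and the value is (3)·(3/4) − 3 = -3/4.
For Player II: with q = P(b1), equating I's and II's payoffs gives 4q − 4 = −12q + 9 ⇒ q = 13/16.

-3/4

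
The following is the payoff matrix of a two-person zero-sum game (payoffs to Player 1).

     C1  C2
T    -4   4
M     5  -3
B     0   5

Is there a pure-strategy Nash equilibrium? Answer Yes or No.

No

Row minima: T → -4, M → -3, B → 0; maximin = 0.
Column maxima: C1 → 5, C2 → 5; minimax = 5.
0 ≠ 5, so no pure-strategy equilibrium exists.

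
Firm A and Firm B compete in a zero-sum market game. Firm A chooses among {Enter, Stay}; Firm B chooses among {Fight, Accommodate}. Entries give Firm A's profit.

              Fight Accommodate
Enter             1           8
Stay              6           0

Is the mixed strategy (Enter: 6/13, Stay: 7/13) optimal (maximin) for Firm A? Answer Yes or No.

Yes

Against Fight this mix gives (6/13)·1 + (7/13)·6 = 48/13.
Against Accommodate this mix gives (6/13)·8 + (7/13)·0 = 48/13.
All of Firm B's active replies (Fight, Accommodate) yield 48/13, and no column does worse for Firm A. The mix makes Firm B indifferent and guarantees 48/13, so it is optimal.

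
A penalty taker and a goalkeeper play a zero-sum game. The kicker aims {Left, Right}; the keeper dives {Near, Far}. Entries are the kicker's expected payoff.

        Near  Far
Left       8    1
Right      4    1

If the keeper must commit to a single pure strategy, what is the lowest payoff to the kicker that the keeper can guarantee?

Column maxima: Near → 8, Far → 1.
The smallest of these is 1.

1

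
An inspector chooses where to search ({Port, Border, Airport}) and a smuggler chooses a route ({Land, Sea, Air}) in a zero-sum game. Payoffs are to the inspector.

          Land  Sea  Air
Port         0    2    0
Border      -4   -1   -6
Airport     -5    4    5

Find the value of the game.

0

Row minima: Port → 0, Border → -6, Airport → -5; maximin = 0.
Column maxima: Land → 0, Sea → 4, Air → 5; minimax = 0.
Since maximin = minimax = 0, there is a saddle point and the value is 0.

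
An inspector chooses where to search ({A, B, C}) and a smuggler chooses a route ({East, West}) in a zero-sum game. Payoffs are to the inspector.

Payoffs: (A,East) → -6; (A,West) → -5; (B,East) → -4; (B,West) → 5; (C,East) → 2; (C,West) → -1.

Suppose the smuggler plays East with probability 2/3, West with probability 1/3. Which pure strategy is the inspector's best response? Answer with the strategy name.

Expected payoff of A: (2/3)·(-6) + (1/3)·(-5) = -17/3.
Expected payoff of B: (2/3)·(-4) + (1/3)·5 = -1.
Expected payoff of C: (2/3)·2 + (1/3)·(-1) = 1.
The largest is 1, so the inspector's best response is C.

C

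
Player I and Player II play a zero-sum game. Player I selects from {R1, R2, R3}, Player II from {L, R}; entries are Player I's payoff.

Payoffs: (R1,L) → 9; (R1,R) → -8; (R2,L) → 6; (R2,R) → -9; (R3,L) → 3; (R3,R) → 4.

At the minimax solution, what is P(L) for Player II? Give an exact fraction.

2/3

Row minima: R1 → -8, R2 → -9, R3 → 3; maximin = 3.
Column maxima: L → 9, R → 4; minimax = 4.
3 ≠ 4, so there is no saddle point; optimal play is mixed.
R2 is strictly dominated by R1, so Player I never plays it.
On the remaining 2×2 (R1, R3 vs L, R):
Let Player I play R1 with probability p. Expected payoff against L: 9p + 3(1−p) = 6p + 3; against R: (-8)p + 4(1−p) = −12p + 4.
Setting these equal: 6p + 3 = −12p + 4 ⇒ 18p = 1 ⇒ p = 1/18, and the value is (6)·(1/18) + 3 = 10/3.
For Player II: with q = P(L), equating R1's and R3's payoffs gives 17q − 8 = −q + 4 ⇒ q = 2/3.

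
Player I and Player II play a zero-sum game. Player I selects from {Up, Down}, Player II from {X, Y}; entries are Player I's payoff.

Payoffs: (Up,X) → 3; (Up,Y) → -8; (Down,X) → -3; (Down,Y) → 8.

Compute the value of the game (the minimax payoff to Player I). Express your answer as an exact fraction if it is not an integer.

0

Row minima: Up → -8, Down → -3; maximin = -3.
Column maxima: X → 3, Y → 8; minimax = 3.
-3 ≠ 3, so there is no saddle point; optimal play is mixed.
Let Player I play Up with probability p. Expected payoff against X: 3p + (-3)(1−p) = 6p − 3; against Y: (-8)p + 8(1−p) = −16p + 8.
Setting these equal: 6p − 3 = −16p + 8 ⇒ 22p = 11 ⇒ p = 1/2, and the value is (6)·(1/2) − 3 = 0.
For Player II: with q = P(X), equating Up's and Down's payoffs gives 11q − 8 = −11q + 8 ⇒ q = 8/11.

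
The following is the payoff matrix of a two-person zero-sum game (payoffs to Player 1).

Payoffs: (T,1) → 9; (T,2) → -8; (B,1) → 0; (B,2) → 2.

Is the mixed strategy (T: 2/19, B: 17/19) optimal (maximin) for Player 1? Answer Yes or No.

Yes

Against 1 this mix gives (2/19)·9 + (17/19)·0 = 18/19.
Against 2 this mix gives (2/19)·(-8) + (17/19)·2 = 18/19.
All of Player 2's active replies (1, 2) yield 18/19, and no column does worse for Player 1. The mix makes Player 2 indifferent and guarantees 18/19, so it is optimal.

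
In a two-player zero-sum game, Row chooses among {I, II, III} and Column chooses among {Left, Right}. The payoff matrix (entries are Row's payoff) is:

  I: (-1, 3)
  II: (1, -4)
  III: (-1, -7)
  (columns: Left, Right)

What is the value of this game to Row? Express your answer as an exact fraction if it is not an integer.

-1/9

Row minima: I → -1, II → -4, III → -7; maximin = -1.
Column maxima: Left → 1, Right → 3; minimax = 1.
-1 ≠ 1, so there is no saddle point; optimal play is mixed.
III is strictly dominated by II, so Row never plays it.
On the remaining 2×2 (I, II vs Left, Right):
Let Row play I with probability p. Expected payoff against Left: (-1)p + 1(1−p) = −2p + 1; against Right: 3p + (-4)(1−p) = 7p − 4.
Setting these equal: −2p + 1 = 7p − 4 ⇒ −9p = -5 ⇒ p = 5/9, and the value is (-2)·(5/9) + 1 = -1/9.
For Column: with q = P(Left), equating I's and II's payoffs gives −4q + 3 = 5q − 4 ⇒ q = 7/9.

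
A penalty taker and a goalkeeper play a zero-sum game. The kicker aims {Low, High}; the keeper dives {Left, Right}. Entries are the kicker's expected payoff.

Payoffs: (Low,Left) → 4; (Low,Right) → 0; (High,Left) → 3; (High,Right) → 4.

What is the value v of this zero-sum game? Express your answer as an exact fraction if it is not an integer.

16/5

Row minima: Low → 0, High → 3; maximin = 3.
Column maxima: Left → 4, Right → 4; minimax = 4.
3 ≠ 4, so there is no saddle point; optimal play is mixed.
Let the kicker play Low with probability p. Expected payoff against Left: 4p + 3(1−p) = p + 3; against Right: 0p + 4(1−p) = −4p + 4.
Setting these equal: p + 3 = −4p + 4 ⇒ 5p = 1 ⇒ p = 1/5, and the value is (1)·(1/5) + 3 = 16/5.
For the keeper: with q = P(Left), equating Low's and High's payoffs gives 4q = −q + 4 ⇒ q = 4/5.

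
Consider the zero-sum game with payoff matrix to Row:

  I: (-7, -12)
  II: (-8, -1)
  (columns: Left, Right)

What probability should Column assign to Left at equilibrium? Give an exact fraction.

11/12

Row minima: I → -12, II → -8; maximin = -8.
Column maxima: Left → -7, Right → -1; minimax = -7.
-8 ≠ -7, so there is no saddle point; optimal play is mixed.
Let Row play I with probability p. Expected payoff against Left: (-7)p + (-8)(1−p) = p − 8; against Right: (-12)p + (-1)(1−p) = −11p − 1.
Setting these equal: p − 8 = −11p − 1 ⇒ 12p = 7 ⇒ p = 7/12, and the value is (1)·(7/12) − 8 = -89/12.
For Column: with q = P(Left), equating I's and II's payoffs gives 5q − 12 = −7q − 1 ⇒ q = 11/12.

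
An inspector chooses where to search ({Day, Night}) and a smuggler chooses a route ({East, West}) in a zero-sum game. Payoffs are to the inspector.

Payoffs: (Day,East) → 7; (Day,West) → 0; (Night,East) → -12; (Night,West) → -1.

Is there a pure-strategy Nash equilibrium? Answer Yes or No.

Yes

Row minima: Day → 0, Night → -12; maximin = 0.
Column maxima: East → 7, West → 0; minimax = 0.
maximin = minimax = 0, so a saddle point exists.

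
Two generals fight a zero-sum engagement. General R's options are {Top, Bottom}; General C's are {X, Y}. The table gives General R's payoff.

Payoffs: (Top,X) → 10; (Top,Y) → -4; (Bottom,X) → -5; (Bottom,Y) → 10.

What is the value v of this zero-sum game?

Row minima: Top → -4, Bottom → -5; maximin = -4.
Column maxima: X → 10, Y → 10; minimax = 10.
-4 ≠ 10, so there is no saddle point; optimal play is mixed.
Let General R play Top with probability p. Expected payoff against X: 10p + (-5)(1−p) = 15p − 5; against Y: (-4)p + 10(1−p) = −14p + 10.
Setting these equal: 15p − 5 = −14p + 10 ⇒ 29p = 15 ⇒ p = 15/29, and the value is (15)·(15/29) − 5 = 80/29.
For General C: with q = P(X), equating Top's and Bottom's payoffs gives 14q − 4 = −15q + 10 ⇒ q = 14/29.

80/29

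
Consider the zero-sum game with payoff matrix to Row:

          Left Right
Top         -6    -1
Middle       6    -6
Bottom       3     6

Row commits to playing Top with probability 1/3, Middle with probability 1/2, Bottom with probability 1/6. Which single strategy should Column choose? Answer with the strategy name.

Right

If Column plays Left, Row's expected payoff is (1/3)·(-6) + (1/2)·6 + (1/6)·3 = 3/2.
If Column plays Right, Row's expected payoff is (1/3)·(-1) + (1/2)·(-6) + (1/6)·6 = -7/3.
Column minimizes Row's payoff; the smallest is -7/3, so the best response is Right.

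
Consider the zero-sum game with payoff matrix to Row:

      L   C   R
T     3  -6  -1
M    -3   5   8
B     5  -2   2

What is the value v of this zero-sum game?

19/15

Row minima: T → -6, M → -3, B → -2; maximin = -2.
Column maxima: L → 5, C → 5, R → 8; minimax = 5.
-2 ≠ 5, so there is no saddle point; optimal play is mixed.
T is strictly dominated by B, so Row never plays it.
R is strictly dominated by C (it gives Row strictly more in every row), so Column never plays it.
On the remaining 2×2 (M, B vs L, C):
Let Row play M with probability p. Expected payoff against L: (-3)p + 5(1−p) = −8p + 5; against C: 5p + (-2)(1−p) = 7p − 2.
Setting these equal: −8p + 5 = 7p − 2 ⇒ −15p = -7 ⇒ p = 7/15, and the value is (-8)·(7/15) + 5 = 19/15.
For Column: with q = P(L), equating M's and B's payoffs gives −8q + 5 = 7q − 2 ⇒ q = 7/15.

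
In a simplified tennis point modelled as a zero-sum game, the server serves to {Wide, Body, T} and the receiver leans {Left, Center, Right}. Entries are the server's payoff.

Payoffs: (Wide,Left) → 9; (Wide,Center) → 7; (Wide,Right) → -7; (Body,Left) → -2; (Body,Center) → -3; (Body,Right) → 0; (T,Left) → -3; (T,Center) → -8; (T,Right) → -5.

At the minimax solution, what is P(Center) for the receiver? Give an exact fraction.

Row minima: Wide → -7, Body → -3, T → -8; maximin = -3.
Column maxima: Left → 9, Center → 7, Right → 0; minimax = 0.
-3 ≠ 0, so there is no saddle point; optimal play is mixed.
T is strictly dominated by Body, so the server never plays it.
Left is strictly dominated by Center (it gives the server strictly more in every row), so the receiver never plays it.
On the remaining 2×2 (Wide, Body vs Center, Right):
Let the server play Wide with probability p. Expected payoff against Center: 7p + (-3)(1−p) = 10p − 3; against Right: (-7)p + 0(1−p) = −7p.
Setting these equal: 10p − 3 = −7p ⇒ 17p = 3 ⇒ p = 3/17, and the value is (10)·(3/17) − 3 = -21/17.
For the receiver: with q = P(Center), equating Wide's and Body's payoffs gives 14q − 7 = −3q ⇒ q = 7/17.

7/17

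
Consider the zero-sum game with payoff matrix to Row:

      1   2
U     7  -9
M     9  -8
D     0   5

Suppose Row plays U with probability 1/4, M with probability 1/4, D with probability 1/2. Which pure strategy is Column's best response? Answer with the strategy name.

If Column plays 1, Row's expected payoff is (1/4)·7 + (1/4)·9 + (1/2)·0 = 4.
If Column plays 2, Row's expected payoff is (1/4)·(-9) + (1/4)·(-8) + (1/2)·5 = -7/4.
Column minimizes Row's payoff; the smallest is -7/4, so the best response is 2.

2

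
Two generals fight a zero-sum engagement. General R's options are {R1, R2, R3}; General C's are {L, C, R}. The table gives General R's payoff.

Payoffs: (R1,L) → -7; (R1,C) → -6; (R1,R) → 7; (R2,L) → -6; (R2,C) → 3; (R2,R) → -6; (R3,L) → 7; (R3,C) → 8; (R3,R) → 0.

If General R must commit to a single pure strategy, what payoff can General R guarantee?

Row minima: R1 → -7, R2 → -6, R3 → 0.
The best of these is 0.

0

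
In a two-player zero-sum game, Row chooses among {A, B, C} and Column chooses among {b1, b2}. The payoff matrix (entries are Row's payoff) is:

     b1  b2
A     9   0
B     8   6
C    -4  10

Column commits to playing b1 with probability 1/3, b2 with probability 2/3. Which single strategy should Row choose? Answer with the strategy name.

Expected payoff of A: (1/3)·9 + (2/3)·0 = 3.
Expected payoff of B: (1/3)·8 + (2/3)·6 = 20/3.
Expected payoff of C: (1/3)·(-4) + (2/3)·10 = 16/3.
The largest is 20/3, so Row's best response is B.

B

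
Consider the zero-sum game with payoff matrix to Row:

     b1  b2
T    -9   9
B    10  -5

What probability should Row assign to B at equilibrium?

Row minima: T → -9, B → -5; maximin = -5.
Column maxima: b1 → 10, b2 → 9; minimax = 9.
-5 ≠ 9, so there is no saddle point; optimal play is mixed.
Let Row play T with probability p. Expected payoff against b1: (-9)p + 10(1−p) = −19p + 10; against b2: 9p + (-5)(1−p) = 14p − 5.
Setting these equal: −19p + 10 = 14p − 5 ⇒ −33p = -15 ⇒ p = 5/11, and the value is (-19)·(5/11) + 10 = 15/11.
For Column: with q = P(b1), equating T's and B's payoffs gives −18q + 9 = 15q − 5 ⇒ q = 14/33.

6/11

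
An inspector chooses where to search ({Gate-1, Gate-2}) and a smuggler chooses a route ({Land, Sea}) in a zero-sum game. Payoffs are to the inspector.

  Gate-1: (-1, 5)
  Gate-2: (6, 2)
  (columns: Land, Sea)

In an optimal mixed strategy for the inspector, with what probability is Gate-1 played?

2/5

Row minima: Gate-1 → -1, Gate-2 → 2; maximin = 2.
Column maxima: Land → 6, Sea → 5; minimax = 5.
2 ≠ 5, so there is no saddle point; optimal play is mixed.
Let the inspector play Gate-1 with probability p. Expected payoff against Land: (-1)p + 6(1−p) = −7p + 6; against Sea: 5p + 2(1−p) = 3p + 2.
Setting these equal: −7p + 6 = 3p + 2 ⇒ −10p = -4 ⇒ p = 2/5, and the value is (-7)·(2/5) + 6 = 16/5.
For the smuggler: with q = P(Land), equating Gate-1's and Gate-2's payoffs gives −6q + 5 = 4q + 2 ⇒ q = 3/10.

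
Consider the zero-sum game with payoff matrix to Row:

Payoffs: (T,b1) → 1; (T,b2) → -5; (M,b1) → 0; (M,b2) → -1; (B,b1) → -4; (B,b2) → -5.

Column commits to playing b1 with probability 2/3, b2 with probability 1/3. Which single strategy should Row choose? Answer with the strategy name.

Expected payoff of T: (2/3)·1 + (1/3)·(-5) = -1.
Expected payoff of M: (2/3)·0 + (1/3)·(-1) = -1/3.
Expected payoff of B: (2/3)·(-4) + (1/3)·(-5) = -13/3.
The largest is -1/3, so Row's best response is M.

M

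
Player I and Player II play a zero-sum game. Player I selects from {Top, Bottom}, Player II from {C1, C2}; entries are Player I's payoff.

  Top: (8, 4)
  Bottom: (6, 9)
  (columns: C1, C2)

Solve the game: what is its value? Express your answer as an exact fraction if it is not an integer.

48/7

Row minima: Top → 4, Bottom → 6; maximin = 6.
Column maxima: C1 → 8, C2 → 9; minimax = 8.
6 ≠ 8, so there is no saddle point; optimal play is mixed.
Let Player I play Top with probability p. Expected payoff against C1: 8p + 6(1−p) = 2p + 6; against C2: 4p + 9(1−p) = −5p + 9.
Setting these equal: 2p + 6 = −5p + 9 ⇒ 7p = 3 ⇒ p = 3/7, and the value is (2)·(3/7) + 6 = 48/7.
For Player II: with q = P(C1), equating Top's and Bottom's payoffs gives 4q + 4 = −3q + 9 ⇒ q = 5/7.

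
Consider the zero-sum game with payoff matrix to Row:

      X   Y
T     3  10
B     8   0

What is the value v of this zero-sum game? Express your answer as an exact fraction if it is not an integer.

16/3

Row minima: T → 3, B → 0; maximin = 3.
Column maxima: X → 8, Y → 10; minimax = 8.
3 ≠ 8, so there is no saddle point; optimal play is mixed.
Let Row play T with probability p. Expected payoff against X: 3p + 8(1−p) = −5p + 8; against Y: 10p + 0(1−p) = 10p.
Setting these equal: −5p + 8 = 10p ⇒ −15p = -8 ⇒ p = 8/15, and the value is (-5)·(8/15) + 8 = 16/3.
For Column: with q = P(X), equating T's and B's payoffs gives −7q + 10 = 8q ⇒ q = 2/3.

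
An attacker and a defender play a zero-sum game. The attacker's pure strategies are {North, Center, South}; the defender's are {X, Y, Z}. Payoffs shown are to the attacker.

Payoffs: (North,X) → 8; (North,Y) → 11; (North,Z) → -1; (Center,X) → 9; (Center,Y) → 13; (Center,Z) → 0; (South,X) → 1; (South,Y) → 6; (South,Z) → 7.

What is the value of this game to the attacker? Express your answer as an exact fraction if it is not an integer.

Row minima: North → -1, Center → 0, South → 1; maximin = 1.
Column maxima: X → 9, Y → 13, Z → 7; minimax = 7.
1 ≠ 7, so there is no saddle point; optimal play is mixed.
North is strictly dominated by Center, so the attacker never plays it.
Y is strictly dominated by X (it gives the attacker strictly more in every row), so the defender never plays it.
On the remaining 2×2 (Center, South vs X, Z):
Let the attacker play Center with probability p. Expected payoff against X: 9p + 1(1−p) = 8p + 1; against Z: 0p + 7(1−p) = −7p + 7.
Setting these equal: 8p + 1 = −7p + 7 ⇒ 15p = 6 ⇒ p = 2/5, and the value is (8)·(2/5) + 1 = 21/5.
For the defender: with q = P(X), equating Center's and South's payoffs gives 9q = −6q + 7 ⇒ q = 7/15.

21/5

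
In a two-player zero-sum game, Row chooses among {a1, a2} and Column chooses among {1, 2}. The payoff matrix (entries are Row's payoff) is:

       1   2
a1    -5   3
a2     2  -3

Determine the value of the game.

-9/13

Row minima: a1 → -5, a2 → -3; maximin = -3.
Column maxima: 1 → 2, 2 → 3; minimax = 2.
-3 ≠ 2, so there is no saddle point; optimal play is mixed.
Let Row play a1 with probability p. Expected payoff against 1: (-5)p + 2(1−p) = −7p + 2; against 2: 3p + (-3)(1−p) = 6p − 3.
Setting these equal: −7p + 2 = 6p − 3 ⇒ −13p = -5 ⇒ p = 5/13, and the value is (-7)·(5/13) + 2 = -9/13.
For Column: with q = P(1), equating a1's and a2's payoffs gives −8q + 3 = 5q − 3 ⇒ q = 6/13.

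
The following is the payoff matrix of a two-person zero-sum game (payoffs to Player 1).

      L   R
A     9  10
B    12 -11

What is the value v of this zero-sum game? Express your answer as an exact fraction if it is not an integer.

Row minima: A → 9, B → -11; maximin = 9.
Column maxima: L → 12, R → 10; minimax = 10.
9 ≠ 10, so there is no saddle point; optimal play is mixed.
Let Player 1 play A with probability p. Expected payoff against L: 9p + 12(1−p) = −3p + 12; against R: 10p + (-11)(1−p) = 21p − 11.
Setting these equal: −3p + 12 = 21p − 11 ⇒ −24p = -23 ⇒ p = 23/24, and the value is (-3)·(23/24) + 12 = 73/8.
For Player 2: with q = P(L), equating A's and B's payoffs gives −q + 10 = 23q − 11 ⇒ q = 7/8.

73/8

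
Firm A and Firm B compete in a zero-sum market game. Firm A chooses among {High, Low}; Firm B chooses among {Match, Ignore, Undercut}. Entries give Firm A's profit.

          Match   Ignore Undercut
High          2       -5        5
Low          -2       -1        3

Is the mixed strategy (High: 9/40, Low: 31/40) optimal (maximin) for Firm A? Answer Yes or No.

No

Against Match this mix gives (9/40)·2 + (31/40)·(-2) = -11/10.
Against Ignore this mix gives (9/40)·(-5) + (31/40)·(-1) = -19/10.
Against Undercut this mix gives (9/40)·5 + (31/40)·3 = 69/20.
Firm B will play Ignore, holding Firm A to -19/10. Shifting weight toward the row that does better against Ignore would raise this floor (the equalizing mix achieves -3/2 against both Ignore and Match), so the proposed strategy is not optimal.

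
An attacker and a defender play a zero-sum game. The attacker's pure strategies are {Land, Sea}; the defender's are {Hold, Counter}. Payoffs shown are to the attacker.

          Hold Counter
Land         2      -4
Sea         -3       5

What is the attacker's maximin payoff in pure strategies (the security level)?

Row minima: Land → -4, Sea → -3.
The best of these is -3.

-3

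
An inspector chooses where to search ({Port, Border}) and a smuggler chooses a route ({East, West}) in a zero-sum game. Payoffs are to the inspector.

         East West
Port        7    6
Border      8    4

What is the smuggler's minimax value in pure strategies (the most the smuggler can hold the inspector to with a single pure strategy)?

6

Column maxima: East → 8, West → 6.
The smallest of these is 6.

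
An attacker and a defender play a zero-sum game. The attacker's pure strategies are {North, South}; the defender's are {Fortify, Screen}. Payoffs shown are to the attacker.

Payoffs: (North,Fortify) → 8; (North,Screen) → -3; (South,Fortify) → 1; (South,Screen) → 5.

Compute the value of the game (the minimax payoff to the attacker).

Row minima: North → -3, South → 1; maximin = 1.
Column maxima: Fortify → 8, Screen → 5; minimax = 5.
1 ≠ 5, so there is no saddle point; optimal play is mixed.
Let the attacker play North with probability p. Expected payoff against Fortify: 8p + 1(1−p) = 7p + 1; against Screen: (-3)p + 5(1−p) = −8p + 5.
Setting these equal: 7p + 1 = −8p + 5 ⇒ 15p = 4 ⇒ p = 4/15, and the value is (7)·(4/15) + 1 = 43/15.
For the defender: with q = P(Fortify), equating North's and South's payoffs gives 11q − 3 = −4q + 5 ⇒ q = 8/15.

43/15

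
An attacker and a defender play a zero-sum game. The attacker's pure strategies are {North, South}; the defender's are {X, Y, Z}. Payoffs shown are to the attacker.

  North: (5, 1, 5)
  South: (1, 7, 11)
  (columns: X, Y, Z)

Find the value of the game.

Row minima: North → 1, South → 1; maximin = 1.
Column maxima: X → 5, Y → 7, Z → 11; minimax = 5.
1 ≠ 5, so there is no saddle point; optimal play is mixed.
Z is strictly dominated by Y (it gives the attacker strictly more in every row), so the defender never plays it.
On the remaining 2×2 (North, South vs X, Y):
Let the attacker play North with probability p. Expected payoff against X: 5p + 1(1−p) = 4p + 1; against Y: 1p + 7(1−p) = −6p + 7.
Setting these equal: 4p + 1 = −6p + 7 ⇒ 10p = 6 ⇒ p = 3/5, and the value is (4)·(3/5) + 1 = 17/5.
For the defender: with q = P(X), equating North's and South's payoffs gives 4q + 1 = −6q + 7 ⇒ q = 3/5.

17/5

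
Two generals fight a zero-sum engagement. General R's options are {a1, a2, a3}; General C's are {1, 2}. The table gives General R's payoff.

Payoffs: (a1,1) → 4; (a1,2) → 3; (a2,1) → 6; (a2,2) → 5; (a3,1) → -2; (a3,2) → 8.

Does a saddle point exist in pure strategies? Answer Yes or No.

Row minima: a1 → 3, a2 → 5, a3 → -2; maximin = 5.
Column maxima: 1 → 6, 2 → 8; minimax = 6.
5 ≠ 6, so no pure-strategy equilibrium exists.

No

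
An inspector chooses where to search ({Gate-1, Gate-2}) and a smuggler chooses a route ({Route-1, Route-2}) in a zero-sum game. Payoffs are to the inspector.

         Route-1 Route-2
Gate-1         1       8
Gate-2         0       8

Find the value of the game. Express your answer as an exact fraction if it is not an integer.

Row minima: Gate-1 → 1, Gate-2 → 0; maximin = 1.
Column maxima: Route-1 → 1, Route-2 → 8; minimax = 1.
Since maximin = minimax = 1, there is a saddle point and the value is 1.

1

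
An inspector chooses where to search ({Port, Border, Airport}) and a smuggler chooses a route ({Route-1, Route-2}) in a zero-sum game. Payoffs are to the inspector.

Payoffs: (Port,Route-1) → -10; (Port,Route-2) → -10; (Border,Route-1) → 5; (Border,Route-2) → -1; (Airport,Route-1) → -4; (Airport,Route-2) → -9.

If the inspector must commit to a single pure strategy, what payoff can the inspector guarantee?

Row minima: Port → -10, Border → -1, Airport → -9.
The best of these is -1.

-1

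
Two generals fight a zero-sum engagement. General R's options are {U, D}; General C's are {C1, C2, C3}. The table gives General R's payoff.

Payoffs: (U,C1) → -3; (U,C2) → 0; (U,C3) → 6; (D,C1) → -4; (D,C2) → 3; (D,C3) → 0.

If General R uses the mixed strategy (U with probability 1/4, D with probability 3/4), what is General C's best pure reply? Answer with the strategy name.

If General C plays C1, General R's expected payoff is (1/4)·(-3) + (3/4)·(-4) = -15/4.
If General C plays C2, General R's expected payoff is (1/4)·0 + (3/4)·3 = 9/4.
If General C plays C3, General R's expected payoff is (1/4)·6 + (3/4)·0 = 3/2.
General C minimizes General R's payoff; the smallest is -15/4, so the best response is C1.

C1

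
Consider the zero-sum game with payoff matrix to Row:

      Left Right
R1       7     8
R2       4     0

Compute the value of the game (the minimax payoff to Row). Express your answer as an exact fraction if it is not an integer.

Row minima: R1 → 7, R2 → 0; maximin = 7.
Column maxima: Left → 7, Right → 8; minimax = 7.
Since maximin = minimax = 7, there is a saddle point and the value is 7.

7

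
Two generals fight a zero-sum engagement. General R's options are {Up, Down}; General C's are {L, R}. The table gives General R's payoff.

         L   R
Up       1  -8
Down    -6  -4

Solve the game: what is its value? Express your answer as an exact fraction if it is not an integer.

-52/11

Row minima: Up → -8, Down → -6; maximin = -6.
Column maxima: L → 1, R → -4; minimax = -4.
-6 ≠ -4, so there is no saddle point; optimal play is mixed.
Let General R play Up with probability p. Expected payoff against L: 1p + (-6)(1−p) = 7p − 6; against R: (-8)p + (-4)(1−p) = −4p − 4.
Setting these equal: 7p − 6 = −4p − 4 ⇒ 11p = 2 ⇒ p = 2/11, and the value is (7)·(2/11) − 6 = -52/11.
For General C: with q = P(L), equating Up's and Down's payoffs gives 9q − 8 = −2q − 4 ⇒ q = 4/11.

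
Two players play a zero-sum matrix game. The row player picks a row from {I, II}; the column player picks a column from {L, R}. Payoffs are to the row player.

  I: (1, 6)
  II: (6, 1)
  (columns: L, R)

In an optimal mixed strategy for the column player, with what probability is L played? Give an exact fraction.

Row minima: I → 1, II → 1; maximin = 1.
Column maxima: L → 6, R → 6; minimax = 6.
1 ≠ 6, so there is no saddle point; optimal play is mixed.
Let the row player play I with probability p. Expected payoff against L: 1p + 6(1−p) = −5p + 6; against R: 6p + 1(1−p) = 5p + 1.
Setting these equal: −5p + 6 = 5p + 1 ⇒ −10p = -5 ⇒ p = 1/2, and the value is (-5)·(1/2) + 6 = 7/2.
For the column player: with q = P(L), equating I's and II's payoffs gives −5q + 6 = 5q + 1 ⇒ q = 1/2.

1/2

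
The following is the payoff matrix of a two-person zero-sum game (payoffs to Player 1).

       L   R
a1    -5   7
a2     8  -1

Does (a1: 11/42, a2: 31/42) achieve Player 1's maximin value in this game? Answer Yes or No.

No

Against L this mix gives (11/42)·(-5) + (31/42)·8 = 193/42.
Against R this mix gives (11/42)·7 + (31/42)·(-1) = 23/21.
Player 2 will play R, holding Player 1 to 23/21. Shifting weight toward the row that does better against R would raise this floor (the equalizing mix achieves 17/7 against both R and L), so the proposed strategy is not optimal.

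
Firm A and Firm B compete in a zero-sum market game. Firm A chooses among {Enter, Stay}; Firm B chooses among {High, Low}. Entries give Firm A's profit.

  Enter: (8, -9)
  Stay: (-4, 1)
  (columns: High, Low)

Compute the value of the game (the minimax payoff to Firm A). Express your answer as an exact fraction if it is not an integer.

-14/11

Row minima: Enter → -9, Stay → -4; maximin = -4.
Column maxima: High → 8, Low → 1; minimax = 1.
-4 ≠ 1, so there is no saddle point; optimal play is mixed.
Let Firm A play Enter with probability p. Expected payoff against High: 8p + (-4)(1−p) = 12p − 4; against Low: (-9)p + 1(1−p) = −10p + 1.
Setting these equal: 12p − 4 = −10p + 1 ⇒ 22p = 5 ⇒ p = 5/22, and the value is (12)·(5/22) − 4 = -14/11.
For Firm B: with q = P(High), equating Enter's and Stay's payoffs gives 17q − 9 = −5q + 1 ⇒ q = 5/11.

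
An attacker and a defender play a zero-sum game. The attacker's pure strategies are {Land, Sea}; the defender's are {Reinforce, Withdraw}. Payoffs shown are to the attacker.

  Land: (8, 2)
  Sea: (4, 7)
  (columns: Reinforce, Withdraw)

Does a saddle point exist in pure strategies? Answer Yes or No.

Row minima: Land → 2, Sea → 4; maximin = 4.
Column maxima: Reinforce → 8, Withdraw → 7; minimax = 7.
4 ≠ 7, so no pure-strategy equilibrium exists.

No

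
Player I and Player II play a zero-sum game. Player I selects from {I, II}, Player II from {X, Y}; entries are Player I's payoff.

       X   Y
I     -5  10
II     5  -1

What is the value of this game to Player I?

15/7

Row minima: I → -5, II → -1; maximin = -1.
Column maxima: X → 5, Y → 10; minimax = 5.
-1 ≠ 5, so there is no saddle point; optimal play is mixed.
Let Player I play I with probability p. Expected payoff against X: (-5)p + 5(1−p) = −10p + 5; against Y: 10p + (-1)(1−p) = 11p − 1.
Setting these equal: −10p + 5 = 11p − 1 ⇒ −21p = -6 ⇒ p = 2/7, and the value is (-10)·(2/7) + 5 = 15/7.
For Player II: with q = P(X), equating I's and II's payoffs gives −15q + 10 = 6q − 1 ⇒ q = 11/21.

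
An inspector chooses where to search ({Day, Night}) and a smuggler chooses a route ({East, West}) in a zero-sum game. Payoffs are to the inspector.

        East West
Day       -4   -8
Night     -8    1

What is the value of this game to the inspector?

Row minima: Day → -8, Night → -8; maximin = -8.
Column maxima: East → -4, West → 1; minimax = -4.
-8 ≠ -4, so there is no saddle point; optimal play is mixed.
Let the inspector play Day with probability p. Expected payoff against East: (-4)p + (-8)(1−p) = 4p − 8; against West: (-8)p + 1(1−p) = −9p + 1.
Setting these equal: 4p − 8 = −9p + 1 ⇒ 13p = 9 ⇒ p = 9/13, and the value is (4)·(9/13) − 8 = -68/13.
For the smuggler: with q = P(East), equating Day's and Night's payoffs gives 4q − 8 = −9q + 1 ⇒ q = 9/13.

-68/13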